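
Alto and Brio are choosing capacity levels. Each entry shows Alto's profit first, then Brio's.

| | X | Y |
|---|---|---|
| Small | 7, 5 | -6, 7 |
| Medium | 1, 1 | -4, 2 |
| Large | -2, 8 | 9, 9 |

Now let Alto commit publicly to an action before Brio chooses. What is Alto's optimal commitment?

Backward induction with Alto moving first.
- Small: BR = Y, leader payoff -6.
- Medium: BR = Y, leader payoff -4.
- Large: BR = Y, leader payoff 9.
Maximizing over -6, -4, 9, Alto chooses Large. Subgame-perfect outcome: (Large, Y) with payoffs (9, 9).

Large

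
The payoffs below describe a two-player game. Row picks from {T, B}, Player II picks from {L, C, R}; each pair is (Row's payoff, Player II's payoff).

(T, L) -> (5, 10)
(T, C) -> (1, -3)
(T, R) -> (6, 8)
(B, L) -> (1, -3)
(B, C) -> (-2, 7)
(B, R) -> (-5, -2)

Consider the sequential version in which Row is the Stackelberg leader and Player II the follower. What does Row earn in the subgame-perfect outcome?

Player II best-responds to each possible Row move:
- T: Player II compares 10, -3, 8 and picks L; Row would get 5.
- B: Player II compares -3, 7, -2 and picks C; Row would get -2.
Row's induced payoffs are 5, -2, so Row commits to T. Subgame-perfect outcome: (T, L) with payoffs (5, 10).

5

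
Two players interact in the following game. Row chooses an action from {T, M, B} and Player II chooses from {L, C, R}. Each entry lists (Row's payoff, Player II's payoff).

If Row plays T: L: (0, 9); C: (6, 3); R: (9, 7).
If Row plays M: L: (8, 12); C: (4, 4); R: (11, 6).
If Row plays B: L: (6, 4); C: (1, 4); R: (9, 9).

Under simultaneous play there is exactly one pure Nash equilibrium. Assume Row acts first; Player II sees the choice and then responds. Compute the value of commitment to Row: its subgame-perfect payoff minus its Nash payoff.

Backward induction with Row moving first.
- T: BR = L, leader payoff 0.
- M: BR = L, leader payoff 8.
- B: BR = R, leader payoff 9.
Among 0, 8, 9, the best is 9 at B. Subgame-perfect outcome: (B, R) with payoffs (9, 9).
Now find the simultaneous Nash equilibrium.
Row's best replies: L→M; C→T; R→M.
Player II's best replies: T→L; M→L; B→R.
The unique mutual best reply is (M, L), giving (8, 12).
Row's commitment gain: 9 − 8 = 1.

1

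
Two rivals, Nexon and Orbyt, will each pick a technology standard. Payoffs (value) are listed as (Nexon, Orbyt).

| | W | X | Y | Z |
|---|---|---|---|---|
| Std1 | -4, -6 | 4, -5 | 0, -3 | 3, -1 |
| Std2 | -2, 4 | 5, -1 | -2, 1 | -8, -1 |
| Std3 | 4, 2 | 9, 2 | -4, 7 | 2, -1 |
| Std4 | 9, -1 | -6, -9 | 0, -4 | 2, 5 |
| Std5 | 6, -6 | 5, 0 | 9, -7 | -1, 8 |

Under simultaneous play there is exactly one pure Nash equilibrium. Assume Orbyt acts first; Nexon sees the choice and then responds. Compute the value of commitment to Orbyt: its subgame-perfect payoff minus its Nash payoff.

Backward induction with Orbyt moving first.
- W: Nexon compares -4, -2, 4, 9, 6 and picks Std4; Orbyt would get -1.
- X: Nexon compares 4, 5, 9, -6, 5 and picks Std3; Orbyt would get 2.
- Y: Nexon compares 0, -2, -4, 0, 9 and picks Std5; Orbyt would get -7.
- Z: Nexon compares 3, -8, 2, 2, -1 and picks Std1; Orbyt would get -1.
Maximizing over -1, 2, -7, -1, Orbyt chooses X. Subgame-perfect outcome: (Std3, X) with payoffs (9, 2).
For the simultaneous game, intersect best replies.
Nexon's best replies: W→Std4; X→Std3; Y→Std5; Z→Std1.
Orbyt's best replies: Std1→Z; Std2→W; Std3→Y; Std4→Z; Std5→Z.
Only (Std1, Z) has each player best-responding; Nash payoffs (3, -1).
Orbyt's commitment gain: 2 − -1 = 3.

3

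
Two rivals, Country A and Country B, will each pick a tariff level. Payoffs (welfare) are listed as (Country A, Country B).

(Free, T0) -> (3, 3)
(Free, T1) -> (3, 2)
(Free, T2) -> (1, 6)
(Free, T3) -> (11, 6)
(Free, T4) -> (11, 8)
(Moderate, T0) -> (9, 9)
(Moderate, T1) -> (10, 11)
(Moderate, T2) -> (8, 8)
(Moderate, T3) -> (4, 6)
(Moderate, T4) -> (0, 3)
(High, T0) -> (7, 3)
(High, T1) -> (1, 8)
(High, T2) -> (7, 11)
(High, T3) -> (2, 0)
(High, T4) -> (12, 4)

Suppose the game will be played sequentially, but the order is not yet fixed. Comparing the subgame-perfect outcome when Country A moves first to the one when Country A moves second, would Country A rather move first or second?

If Country A leads: Country B's best replies are Free→T4, Moderate→T1, High→T2; Country A's induced payoffs 11, 10, 7; outcome (Free, T4), payoffs (11, 8).
If Country B leads: Country A's best replies are T0→Moderate, T1→Moderate, T2→Moderate, T3→Free, T4→High; Country B's induced payoffs 9, 11, 8, 6, 4; outcome (Moderate, T1), payoffs (10, 11).
Country A gets 11 moving first and 10 moving second, so Country A prefers to move first.

first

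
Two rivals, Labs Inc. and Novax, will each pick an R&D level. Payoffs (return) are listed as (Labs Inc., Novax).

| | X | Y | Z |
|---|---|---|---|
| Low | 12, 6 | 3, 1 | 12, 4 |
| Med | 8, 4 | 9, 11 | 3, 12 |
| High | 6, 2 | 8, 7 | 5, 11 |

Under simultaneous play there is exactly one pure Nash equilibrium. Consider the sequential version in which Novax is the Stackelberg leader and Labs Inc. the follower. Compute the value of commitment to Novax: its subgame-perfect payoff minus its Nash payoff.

5

Labs Inc. best-responds to each possible Novax move:
- X: Labs Inc. compares 12, 8, 6 and picks Low; Novax would get 6.
- Y: Labs Inc. compares 3, 9, 8 and picks Med; Novax would get 11.
- Z: Labs Inc. compares 12, 3, 5 and picks Low; Novax would get 4.
Maximizing over 6, 11, 4, Novax chooses Y. Subgame-perfect outcome: (Med, Y) with payoffs (9, 11).
Now find the simultaneous Nash equilibrium.
Labs Inc.'s best replies: X→Low; Y→Med; Z→Low.
Novax's best replies: Low→X; Med→Z; High→Z.
The unique mutual best reply is (Low, X), giving (12, 6).
Novax's commitment gain: 11 − 6 = 5.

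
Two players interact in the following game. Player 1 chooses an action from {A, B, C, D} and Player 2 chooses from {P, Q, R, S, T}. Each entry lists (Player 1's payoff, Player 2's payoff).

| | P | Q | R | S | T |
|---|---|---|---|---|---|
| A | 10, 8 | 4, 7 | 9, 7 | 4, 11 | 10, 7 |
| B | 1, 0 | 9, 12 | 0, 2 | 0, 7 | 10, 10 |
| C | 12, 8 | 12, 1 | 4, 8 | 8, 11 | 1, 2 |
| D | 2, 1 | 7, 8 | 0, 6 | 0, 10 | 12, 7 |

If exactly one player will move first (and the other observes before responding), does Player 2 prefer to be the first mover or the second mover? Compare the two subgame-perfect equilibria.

If Player 1 leads: Player 2's best replies are A→S, B→Q, C→S, D→S; Player 1's induced payoffs 4, 9, 8, 0; outcome (B, Q), payoffs (9, 12).
If Player 2 leads: Player 1's best replies are P→C, Q→C, R→A, S→C, T→D; Player 2's induced payoffs 8, 1, 7, 11, 7; outcome (C, S), payoffs (8, 11).
Player 2 gets 11 moving first and 12 moving second, so Player 2 prefers to move second.

second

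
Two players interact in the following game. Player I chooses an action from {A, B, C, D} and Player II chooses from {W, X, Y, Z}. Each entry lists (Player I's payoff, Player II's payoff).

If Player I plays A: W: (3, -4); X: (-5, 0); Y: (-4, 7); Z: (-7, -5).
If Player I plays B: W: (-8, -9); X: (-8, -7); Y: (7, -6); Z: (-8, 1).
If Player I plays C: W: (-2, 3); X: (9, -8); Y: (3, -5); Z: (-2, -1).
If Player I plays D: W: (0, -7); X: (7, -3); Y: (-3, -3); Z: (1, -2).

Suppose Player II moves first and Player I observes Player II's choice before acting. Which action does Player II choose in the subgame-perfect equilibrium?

Z

Solve by backward induction (Player II leads).
- W: BR = A, leader payoff -4.
- X: BR = C, leader payoff -8.
- Y: BR = B, leader payoff -6.
- Z: BR = D, leader payoff -2.
Player II's induced payoffs are -4, -8, -6, -2, so Player II commits to Z. Subgame-perfect outcome: (D, Z) with payoffs (1, -2).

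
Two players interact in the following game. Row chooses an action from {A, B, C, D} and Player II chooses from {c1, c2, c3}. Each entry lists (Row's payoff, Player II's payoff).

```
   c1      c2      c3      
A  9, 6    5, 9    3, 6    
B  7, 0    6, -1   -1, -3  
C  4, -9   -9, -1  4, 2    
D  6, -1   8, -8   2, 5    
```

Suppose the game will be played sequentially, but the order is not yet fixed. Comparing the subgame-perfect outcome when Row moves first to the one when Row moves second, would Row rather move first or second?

second

If Row leads: Player II's best replies are A→c2, B→c1, C→c3, D→c3; Row's induced payoffs 5, 7, 4, 2; outcome (B, c1), payoffs (7, 0).
If Player II leads: Row's best replies are c1→A, c2→D, c3→C; Player II's induced payoffs 6, -8, 2; outcome (A, c1), payoffs (9, 6).
Row gets 7 moving first and 9 moving second, so Row prefers to move second.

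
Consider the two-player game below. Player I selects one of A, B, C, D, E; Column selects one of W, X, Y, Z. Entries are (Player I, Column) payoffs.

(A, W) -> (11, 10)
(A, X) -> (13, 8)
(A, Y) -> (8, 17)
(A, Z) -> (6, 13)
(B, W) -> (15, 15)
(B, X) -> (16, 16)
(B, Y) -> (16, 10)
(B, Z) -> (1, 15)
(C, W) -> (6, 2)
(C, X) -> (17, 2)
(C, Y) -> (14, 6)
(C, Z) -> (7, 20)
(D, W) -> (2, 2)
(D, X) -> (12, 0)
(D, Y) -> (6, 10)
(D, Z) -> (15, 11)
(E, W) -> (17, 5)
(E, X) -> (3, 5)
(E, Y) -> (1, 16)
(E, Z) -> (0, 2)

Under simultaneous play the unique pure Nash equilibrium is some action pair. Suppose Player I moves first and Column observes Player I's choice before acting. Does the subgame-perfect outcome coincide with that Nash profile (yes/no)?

Backward induction with Player I moving first.
- A: Column compares 10, 8, 17, 13 and picks Y; Player I would get 8.
- B: Column compares 15, 16, 10, 15 and picks X; Player I would get 16.
- C: Column compares 2, 2, 6, 20 and picks Z; Player I would get 7.
- D: Column compares 2, 0, 10, 11 and picks Z; Player I would get 15.
- E: Column compares 5, 5, 16, 2 and picks Y; Player I would get 1.
Maximizing over 8, 16, 7, 15, 1, Player I chooses B. Subgame-perfect outcome: (B, X) with payoffs (16, 16).
Now find the simultaneous Nash equilibrium.
Player I's best replies: W→E; X→C; Y→B; Z→D.
Column's best replies: A→Y; B→X; C→Z; D→Z; E→Y.
The unique mutual best reply is (D, Z), giving (15, 11).
Sequential outcome (B, X) differs from the Nash profile (D, Z).

no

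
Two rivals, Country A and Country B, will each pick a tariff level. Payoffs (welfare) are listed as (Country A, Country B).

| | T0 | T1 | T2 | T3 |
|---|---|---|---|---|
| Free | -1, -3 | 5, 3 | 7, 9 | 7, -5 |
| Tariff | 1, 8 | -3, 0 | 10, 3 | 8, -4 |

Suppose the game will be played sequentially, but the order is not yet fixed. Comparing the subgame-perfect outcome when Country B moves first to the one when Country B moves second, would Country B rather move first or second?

If Country A leads: Country B's best replies are Free→T2, Tariff→T0; Country A's induced payoffs 7, 1; outcome (Free, T2), payoffs (7, 9).
If Country B leads: Country A's best replies are T0→Tariff, T1→Free, T2→Tariff, T3→Tariff; Country B's induced payoffs 8, 3, 3, -4; outcome (Tariff, T0), payoffs (1, 8).
Country B gets 8 moving first and 9 moving second, so Country B prefers to move second.

second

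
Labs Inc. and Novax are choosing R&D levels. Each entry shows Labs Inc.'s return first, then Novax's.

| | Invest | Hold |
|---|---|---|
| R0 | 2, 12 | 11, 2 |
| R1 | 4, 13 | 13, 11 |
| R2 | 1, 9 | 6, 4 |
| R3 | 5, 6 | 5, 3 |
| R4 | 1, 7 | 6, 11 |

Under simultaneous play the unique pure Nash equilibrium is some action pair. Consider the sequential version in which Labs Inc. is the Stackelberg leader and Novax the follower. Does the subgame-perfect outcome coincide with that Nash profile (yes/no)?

no

Backward induction with Labs Inc. moving first.
- R0: Novax compares 12, 2 and picks Invest; Labs Inc. would get 2.
- R1: Novax compares 13, 11 and picks Invest; Labs Inc. would get 4.
- R2: Novax compares 9, 4 and picks Invest; Labs Inc. would get 1.
- R3: Novax compares 6, 3 and picks Invest; Labs Inc. would get 5.
- R4: Novax compares 7, 11 and picks Hold; Labs Inc. would get 6.
Maximizing over 2, 4, 1, 5, 6, Labs Inc. chooses R4. Subgame-perfect outcome: (R4, Hold) with payoffs (6, 11).
For the simultaneous game, intersect best replies.
Labs Inc.'s best replies: Invest→R3; Hold→R1.
Novax's best replies: R0→Invest; R1→Invest; R2→Invest; R3→Invest; R4→Hold.
Only (R3, Invest) has each player best-responding; Nash payoffs (5, 6).
Sequential outcome (R4, Hold) differs from the Nash profile (R3, Invest).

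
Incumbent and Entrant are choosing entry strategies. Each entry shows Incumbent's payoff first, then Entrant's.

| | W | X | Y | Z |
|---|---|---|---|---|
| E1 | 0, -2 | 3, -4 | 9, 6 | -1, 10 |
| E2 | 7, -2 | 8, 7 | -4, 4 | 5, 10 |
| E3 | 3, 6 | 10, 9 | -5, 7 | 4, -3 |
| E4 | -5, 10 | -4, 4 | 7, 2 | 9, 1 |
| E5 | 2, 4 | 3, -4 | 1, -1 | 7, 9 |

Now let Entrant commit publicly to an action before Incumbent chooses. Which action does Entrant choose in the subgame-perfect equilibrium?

X

Solve by backward induction (Entrant leads).
- W → Incumbent plays E2 (best of 0, 7, 3, -5, 2); Entrant gets -2.
- X → Incumbent plays E3 (best of 3, 8, 10, -4, 3); Entrant gets 9.
- Y → Incumbent plays E1 (best of 9, -4, -5, 7, 1); Entrant gets 6.
- Z → Incumbent plays E4 (best of -1, 5, 4, 9, 7); Entrant gets 1.
Entrant's induced payoffs are -2, 9, 6, 1, so Entrant commits to X. Subgame-perfect outcome: (E3, X) with payoffs (10, 9).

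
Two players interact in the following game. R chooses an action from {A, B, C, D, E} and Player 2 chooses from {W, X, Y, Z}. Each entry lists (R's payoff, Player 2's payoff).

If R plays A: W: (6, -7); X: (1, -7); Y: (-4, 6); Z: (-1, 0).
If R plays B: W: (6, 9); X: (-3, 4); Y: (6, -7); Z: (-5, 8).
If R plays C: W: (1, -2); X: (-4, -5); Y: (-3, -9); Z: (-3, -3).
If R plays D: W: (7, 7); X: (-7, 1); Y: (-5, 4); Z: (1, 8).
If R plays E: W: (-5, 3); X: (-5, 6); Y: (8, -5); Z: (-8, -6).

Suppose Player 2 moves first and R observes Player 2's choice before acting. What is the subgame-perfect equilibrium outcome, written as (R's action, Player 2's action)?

(D, Z)

Solve by backward induction (Player 2 leads).
- W: R compares 6, 6, 1, 7, -5 and picks D; Player 2 would get 7.
- X: R compares 1, -3, -4, -7, -5 and picks A; Player 2 would get -7.
- Y: R compares -4, 6, -3, -5, 8 and picks E; Player 2 would get -5.
- Z: R compares -1, -5, -3, 1, -8 and picks D; Player 2 would get 8.
Among 7, -7, -5, 8, the best is 8 at Z. Subgame-perfect outcome: (D, Z) with payoffs (1, 8).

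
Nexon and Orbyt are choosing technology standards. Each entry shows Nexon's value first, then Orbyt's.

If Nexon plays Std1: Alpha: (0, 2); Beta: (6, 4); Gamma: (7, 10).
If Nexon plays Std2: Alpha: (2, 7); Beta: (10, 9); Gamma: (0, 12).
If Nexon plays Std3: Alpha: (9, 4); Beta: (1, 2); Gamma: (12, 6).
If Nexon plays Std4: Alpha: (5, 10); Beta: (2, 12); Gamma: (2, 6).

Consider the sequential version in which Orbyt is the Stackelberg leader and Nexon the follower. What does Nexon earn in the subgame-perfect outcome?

10

Backward induction with Orbyt moving first.
- Alpha: BR = Std3, leader payoff 4.
- Beta: BR = Std2, leader payoff 9.
- Gamma: BR = Std3, leader payoff 6.
Among 4, 9, 6, the best is 9 at Beta. Subgame-perfect outcome: (Std2, Beta) with payoffs (10, 9).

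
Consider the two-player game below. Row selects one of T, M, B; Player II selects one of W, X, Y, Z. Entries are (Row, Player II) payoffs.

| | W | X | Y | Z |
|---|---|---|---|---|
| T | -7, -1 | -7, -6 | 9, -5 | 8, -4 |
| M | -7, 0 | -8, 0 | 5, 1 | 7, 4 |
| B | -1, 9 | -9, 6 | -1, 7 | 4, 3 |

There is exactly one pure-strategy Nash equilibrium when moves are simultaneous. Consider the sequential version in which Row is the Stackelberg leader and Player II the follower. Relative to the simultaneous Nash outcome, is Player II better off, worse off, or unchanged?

Work backward from Player II's decision.
- T: BR = W, leader payoff -7.
- M: BR = Z, leader payoff 7.
- B: BR = W, leader payoff -1.
Row's induced payoffs are -7, 7, -1, so Row commits to M. Subgame-perfect outcome: (M, Z) with payoffs (7, 4).
Under simultaneous play:
Row's best replies: W→B; X→T; Y→T; Z→T.
Player II's best replies: T→W; M→Z; B→W.
Only (B, W) has each player best-responding; Nash payoffs (-1, 9).
Player II earns 4 sequentially versus 9 at the Nash outcome: worse off.

worse off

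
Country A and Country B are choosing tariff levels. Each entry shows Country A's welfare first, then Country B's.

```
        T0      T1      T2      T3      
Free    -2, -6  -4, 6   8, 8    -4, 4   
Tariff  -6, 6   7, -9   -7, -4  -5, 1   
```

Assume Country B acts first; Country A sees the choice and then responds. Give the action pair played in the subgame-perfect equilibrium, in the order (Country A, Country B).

Work backward from Country A's decision.
- T0: BR = Free, leader payoff -6.
- T1: BR = Tariff, leader payoff -9.
- T2: BR = Free, leader payoff 8.
- T3: BR = Free, leader payoff 4.
Among -6, -9, 8, 4, the best is 8 at T2. Subgame-perfect outcome: (Free, T2) with payoffs (8, 8).

(Free, T2)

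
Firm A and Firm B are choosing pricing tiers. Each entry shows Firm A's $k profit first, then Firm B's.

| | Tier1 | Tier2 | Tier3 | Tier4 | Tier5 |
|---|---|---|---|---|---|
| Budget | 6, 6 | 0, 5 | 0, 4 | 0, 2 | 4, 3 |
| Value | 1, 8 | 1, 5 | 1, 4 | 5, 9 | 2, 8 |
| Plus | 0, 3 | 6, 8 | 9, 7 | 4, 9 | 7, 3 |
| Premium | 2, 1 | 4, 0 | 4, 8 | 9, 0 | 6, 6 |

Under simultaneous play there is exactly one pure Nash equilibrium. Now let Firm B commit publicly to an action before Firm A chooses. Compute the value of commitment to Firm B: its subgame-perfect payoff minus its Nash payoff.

2

Solve by backward induction (Firm B leads).
- Tier1 → Firm A plays Budget (best of 6, 1, 0, 2); Firm B gets 6.
- Tier2 → Firm A plays Plus (best of 0, 1, 6, 4); Firm B gets 8.
- Tier3 → Firm A plays Plus (best of 0, 1, 9, 4); Firm B gets 7.
- Tier4 → Firm A plays Premium (best of 0, 5, 4, 9); Firm B gets 0.
- Tier5 → Firm A plays Plus (best of 4, 2, 7, 6); Firm B gets 3.
Maximizing over 6, 8, 7, 0, 3, Firm B chooses Tier2. Subgame-perfect outcome: (Plus, Tier2) with payoffs (6, 8).
Now find the simultaneous Nash equilibrium.
Firm A's best replies: Tier1→Budget; Tier2→Plus; Tier3→Plus; Tier4→Premium; Tier5→Plus.
Firm B's best replies: Budget→Tier1; Value→Tier4; Plus→Tier4; Premium→Tier3.
The unique mutual best reply is (Budget, Tier1), giving (6, 6).
Firm B's commitment gain: 8 − 6 = 2.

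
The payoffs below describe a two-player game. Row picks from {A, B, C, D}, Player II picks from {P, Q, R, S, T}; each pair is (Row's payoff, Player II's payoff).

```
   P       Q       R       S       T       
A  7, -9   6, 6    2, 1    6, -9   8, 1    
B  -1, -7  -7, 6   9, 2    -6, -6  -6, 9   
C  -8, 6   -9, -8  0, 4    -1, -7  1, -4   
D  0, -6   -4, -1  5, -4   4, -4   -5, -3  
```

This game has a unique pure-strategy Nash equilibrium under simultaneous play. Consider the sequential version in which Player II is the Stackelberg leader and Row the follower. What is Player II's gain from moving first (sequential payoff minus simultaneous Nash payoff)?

Row best-responds to each possible Player II move:
- P: BR = A, leader payoff -9.
- Q: BR = A, leader payoff 6.
- R: BR = B, leader payoff 2.
- S: BR = A, leader payoff -9.
- T: BR = A, leader payoff 1.
Among -9, 6, 2, -9, 1, the best is 6 at Q. Subgame-perfect outcome: (A, Q) with payoffs (6, 6).
Now find the simultaneous Nash equilibrium.
Row's best replies: P→A; Q→A; R→B; S→A; T→A.
Player II's best replies: A→Q; B→T; C→P; D→Q.
The unique mutual best reply is (A, Q), giving (6, 6).
Player II's commitment gain: 6 − 6 = 0.

0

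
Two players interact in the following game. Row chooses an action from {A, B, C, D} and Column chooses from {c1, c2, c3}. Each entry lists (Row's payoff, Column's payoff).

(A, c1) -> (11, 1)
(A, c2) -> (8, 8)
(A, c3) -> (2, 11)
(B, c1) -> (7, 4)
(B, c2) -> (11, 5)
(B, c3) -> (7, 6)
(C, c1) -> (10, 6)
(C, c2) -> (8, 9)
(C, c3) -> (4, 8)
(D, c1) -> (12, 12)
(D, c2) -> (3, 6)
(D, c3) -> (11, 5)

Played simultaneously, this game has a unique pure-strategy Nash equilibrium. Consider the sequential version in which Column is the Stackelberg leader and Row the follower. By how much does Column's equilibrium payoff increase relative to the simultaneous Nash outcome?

Backward induction with Column moving first.
- c1 → Row plays D (best of 11, 7, 10, 12); Column gets 12.
- c2 → Row plays B (best of 8, 11, 8, 3); Column gets 5.
- c3 → Row plays D (best of 2, 7, 4, 11); Column gets 5.
Maximizing over 12, 5, 5, Column chooses c1. Subgame-perfect outcome: (D, c1) with payoffs (12, 12).
For the simultaneous game, intersect best replies.
Row's best replies: c1→D; c2→B; c3→D.
Column's best replies: A→c3; B→c3; C→c2; D→c1.
Only (D, c1) has each player best-responding; Nash payoffs (12, 12).
Column's commitment gain: 12 − 12 = 0.

0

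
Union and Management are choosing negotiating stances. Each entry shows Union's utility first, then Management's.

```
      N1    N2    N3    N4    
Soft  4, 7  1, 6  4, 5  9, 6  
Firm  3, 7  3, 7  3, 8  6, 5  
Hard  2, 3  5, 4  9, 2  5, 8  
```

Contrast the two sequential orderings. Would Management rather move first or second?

If Union leads: Management's best replies are Soft→N1, Firm→N3, Hard→N4; Union's induced payoffs 4, 3, 5; outcome (Hard, N4), payoffs (5, 8).
If Management leads: Union's best replies are N1→Soft, N2→Hard, N3→Hard, N4→Soft; Management's induced payoffs 7, 4, 2, 6; outcome (Soft, N1), payoffs (4, 7).
Management gets 7 moving first and 8 moving second, so Management prefers to move second.

second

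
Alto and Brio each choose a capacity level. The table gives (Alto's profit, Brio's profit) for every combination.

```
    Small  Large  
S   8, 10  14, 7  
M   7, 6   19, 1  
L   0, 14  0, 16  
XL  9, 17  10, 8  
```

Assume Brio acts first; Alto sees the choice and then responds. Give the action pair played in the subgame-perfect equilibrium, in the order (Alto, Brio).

Solve by backward induction (Brio leads).
- Small: Alto compares 8, 7, 0, 9 and picks XL; Brio would get 17.
- Large: Alto compares 14, 19, 0, 10 and picks M; Brio would get 1.
Maximizing over 17, 1, Brio chooses Small. Subgame-perfect outcome: (XL, Small) with payoffs (9, 17).

(XL, Small)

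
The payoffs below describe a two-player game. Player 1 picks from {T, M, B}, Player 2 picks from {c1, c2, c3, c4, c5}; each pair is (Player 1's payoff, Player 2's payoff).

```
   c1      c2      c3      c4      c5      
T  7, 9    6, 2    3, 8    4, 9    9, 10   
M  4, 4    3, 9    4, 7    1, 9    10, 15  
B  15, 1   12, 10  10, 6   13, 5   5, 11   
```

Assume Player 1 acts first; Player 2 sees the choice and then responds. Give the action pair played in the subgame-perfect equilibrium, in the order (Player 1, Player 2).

Backward induction with Player 1 moving first.
- T: BR = c5, leader payoff 9.
- M: BR = c5, leader payoff 10.
- B: BR = c5, leader payoff 5.
Maximizing over 9, 10, 5, Player 1 chooses M. Subgame-perfect outcome: (M, c5) with payoffs (10, 15).

(M, c5)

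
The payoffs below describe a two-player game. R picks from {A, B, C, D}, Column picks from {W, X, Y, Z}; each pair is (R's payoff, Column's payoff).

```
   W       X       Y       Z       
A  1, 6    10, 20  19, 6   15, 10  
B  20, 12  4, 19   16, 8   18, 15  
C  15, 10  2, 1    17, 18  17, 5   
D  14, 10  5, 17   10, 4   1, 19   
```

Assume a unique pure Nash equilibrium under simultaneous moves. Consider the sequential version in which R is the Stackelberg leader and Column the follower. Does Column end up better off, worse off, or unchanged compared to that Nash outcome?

worse off

Solve by backward induction (R leads).
- A: Column compares 6, 20, 6, 10 and picks X; R would get 10.
- B: Column compares 12, 19, 8, 15 and picks X; R would get 4.
- C: Column compares 10, 1, 18, 5 and picks Y; R would get 17.
- D: Column compares 10, 17, 4, 19 and picks Z; R would get 1.
R's induced payoffs are 10, 4, 17, 1, so R commits to C. Subgame-perfect outcome: (C, Y) with payoffs (17, 18).
For the simultaneous game, intersect best replies.
R's best replies: W→B; X→A; Y→A; Z→B.
Column's best replies: A→X; B→X; C→Y; D→Z.
The unique mutual best reply is (A, X), giving (10, 20).
Column earns 18 sequentially versus 20 at the Nash outcome: worse off.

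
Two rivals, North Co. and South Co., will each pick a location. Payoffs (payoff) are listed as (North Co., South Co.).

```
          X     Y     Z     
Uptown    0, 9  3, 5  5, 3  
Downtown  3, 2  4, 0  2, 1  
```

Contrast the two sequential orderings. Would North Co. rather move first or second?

second

If North Co. leads: South Co.'s best replies are Uptown→X, Downtown→X; North Co.'s induced payoffs 0, 3; outcome (Downtown, X), payoffs (3, 2).
If South Co. leads: North Co.'s best replies are X→Downtown, Y→Downtown, Z→Uptown; South Co.'s induced payoffs 2, 0, 3; outcome (Uptown, Z), payoffs (5, 3).
North Co. gets 3 moving first and 5 moving second, so North Co. prefers to move second.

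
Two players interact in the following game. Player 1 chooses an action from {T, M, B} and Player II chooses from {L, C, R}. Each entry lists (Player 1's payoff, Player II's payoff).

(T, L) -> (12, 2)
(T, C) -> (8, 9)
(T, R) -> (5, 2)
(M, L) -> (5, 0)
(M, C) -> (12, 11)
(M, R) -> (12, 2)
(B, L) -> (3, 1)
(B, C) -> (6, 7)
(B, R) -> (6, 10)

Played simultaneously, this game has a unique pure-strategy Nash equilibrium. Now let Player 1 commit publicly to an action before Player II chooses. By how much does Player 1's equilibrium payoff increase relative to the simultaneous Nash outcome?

Work backward from Player II's decision.
- T: Player II compares 2, 9, 2 and picks C; Player 1 would get 8.
- M: Player II compares 0, 11, 2 and picks C; Player 1 would get 12.
- B: Player II compares 1, 7, 10 and picks R; Player 1 would get 6.
Maximizing over 8, 12, 6, Player 1 chooses M. Subgame-perfect outcome: (M, C) with payoffs (12, 11).
Now find the simultaneous Nash equilibrium.
Player 1's best replies: L→T; C→M; R→M.
Player II's best replies: T→C; M→C; B→R.
Only (M, C) has each player best-responding; Nash payoffs (12, 11).
Player 1's commitment gain: 12 − 12 = 0.

0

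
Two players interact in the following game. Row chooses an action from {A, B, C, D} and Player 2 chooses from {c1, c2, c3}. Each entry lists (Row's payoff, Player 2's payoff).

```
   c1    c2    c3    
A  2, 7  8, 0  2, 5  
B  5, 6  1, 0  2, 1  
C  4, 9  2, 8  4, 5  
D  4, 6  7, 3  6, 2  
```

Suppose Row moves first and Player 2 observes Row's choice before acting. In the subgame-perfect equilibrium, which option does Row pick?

Backward induction with Row moving first.
- A → Player 2 plays c1 (best of 7, 0, 5); Row gets 2.
- B → Player 2 plays c1 (best of 6, 0, 1); Row gets 5.
- C → Player 2 plays c1 (best of 9, 8, 5); Row gets 4.
- D → Player 2 plays c1 (best of 6, 3, 2); Row gets 4.
Maximizing over 2, 5, 4, 4, Row chooses B. Subgame-perfect outcome: (B, c1) with payoffs (5, 6).

B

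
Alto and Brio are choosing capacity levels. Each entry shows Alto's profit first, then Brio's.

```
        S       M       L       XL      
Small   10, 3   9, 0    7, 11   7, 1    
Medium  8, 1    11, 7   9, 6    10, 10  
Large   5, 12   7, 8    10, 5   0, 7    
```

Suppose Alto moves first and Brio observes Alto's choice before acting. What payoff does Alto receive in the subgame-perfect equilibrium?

Backward induction with Alto moving first.
- Small: BR = L, leader payoff 7.
- Medium: BR = XL, leader payoff 10.
- Large: BR = S, leader payoff 5.
Among 7, 10, 5, the best is 10 at Medium. Subgame-perfect outcome: (Medium, XL) with payoffs (10, 10).

10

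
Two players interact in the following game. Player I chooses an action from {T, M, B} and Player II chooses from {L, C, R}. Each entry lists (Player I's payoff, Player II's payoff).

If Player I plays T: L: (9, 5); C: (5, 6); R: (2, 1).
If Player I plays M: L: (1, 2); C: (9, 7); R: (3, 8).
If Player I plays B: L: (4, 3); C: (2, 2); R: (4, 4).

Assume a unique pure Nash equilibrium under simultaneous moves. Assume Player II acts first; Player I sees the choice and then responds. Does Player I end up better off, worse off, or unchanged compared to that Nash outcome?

Work backward from Player I's decision.
- L: Player I compares 9, 1, 4 and picks T; Player II would get 5.
- C: Player I compares 5, 9, 2 and picks M; Player II would get 7.
- R: Player I compares 2, 3, 4 and picks B; Player II would get 4.
Maximizing over 5, 7, 4, Player II chooses C. Subgame-perfect outcome: (M, C) with payoffs (9, 7).
For the simultaneous game, intersect best replies.
Player I's best replies: L→T; C→M; R→B.
Player II's best replies: T→C; M→R; B→R.
Only (B, R) has each player best-responding; Nash payoffs (4, 4).
Player I earns 9 sequentially versus 4 at the Nash outcome: better off.

better off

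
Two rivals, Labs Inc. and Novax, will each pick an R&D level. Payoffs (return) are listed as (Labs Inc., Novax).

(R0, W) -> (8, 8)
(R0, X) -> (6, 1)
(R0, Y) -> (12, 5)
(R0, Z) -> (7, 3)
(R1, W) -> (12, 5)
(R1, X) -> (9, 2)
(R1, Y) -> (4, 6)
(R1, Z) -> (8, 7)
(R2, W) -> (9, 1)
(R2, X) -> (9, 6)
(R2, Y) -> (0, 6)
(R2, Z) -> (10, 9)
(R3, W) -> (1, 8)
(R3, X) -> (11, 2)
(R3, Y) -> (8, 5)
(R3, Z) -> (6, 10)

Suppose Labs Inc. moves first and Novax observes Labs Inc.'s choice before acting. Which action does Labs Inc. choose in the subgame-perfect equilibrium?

R2

Backward induction with Labs Inc. moving first.
- R0: Novax compares 8, 1, 5, 3 and picks W; Labs Inc. would get 8.
- R1: Novax compares 5, 2, 6, 7 and picks Z; Labs Inc. would get 8.
- R2: Novax compares 1, 6, 6, 9 and picks Z; Labs Inc. would get 10.
- R3: Novax compares 8, 2, 5, 10 and picks Z; Labs Inc. would get 6.
Maximizing over 8, 8, 10, 6, Labs Inc. chooses R2. Subgame-perfect outcome: (R2, Z) with payoffs (10, 9).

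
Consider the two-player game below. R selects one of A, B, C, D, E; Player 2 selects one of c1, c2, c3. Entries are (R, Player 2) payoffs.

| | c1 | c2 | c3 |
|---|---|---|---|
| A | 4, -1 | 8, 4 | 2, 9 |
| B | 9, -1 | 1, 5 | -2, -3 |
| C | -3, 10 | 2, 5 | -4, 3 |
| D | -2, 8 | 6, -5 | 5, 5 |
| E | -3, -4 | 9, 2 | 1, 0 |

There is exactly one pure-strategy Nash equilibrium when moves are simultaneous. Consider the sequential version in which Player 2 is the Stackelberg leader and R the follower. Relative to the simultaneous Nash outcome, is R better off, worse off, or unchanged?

Backward induction with Player 2 moving first.
- c1 → R plays B (best of 4, 9, -3, -2, -3); Player 2 gets -1.
- c2 → R plays E (best of 8, 1, 2, 6, 9); Player 2 gets 2.
- c3 → R plays D (best of 2, -2, -4, 5, 1); Player 2 gets 5.
Player 2's induced payoffs are -1, 2, 5, so Player 2 commits to c3. Subgame-perfect outcome: (D, c3) with payoffs (5, 5).
Under simultaneous play:
R's best replies: c1→B; c2→E; c3→D.
Player 2's best replies: A→c3; B→c2; C→c1; D→c1; E→c2.
Only (E, c2) has each player best-responding; Nash payoffs (9, 2).
R earns 5 sequentially versus 9 at the Nash outcome: worse off.

worse off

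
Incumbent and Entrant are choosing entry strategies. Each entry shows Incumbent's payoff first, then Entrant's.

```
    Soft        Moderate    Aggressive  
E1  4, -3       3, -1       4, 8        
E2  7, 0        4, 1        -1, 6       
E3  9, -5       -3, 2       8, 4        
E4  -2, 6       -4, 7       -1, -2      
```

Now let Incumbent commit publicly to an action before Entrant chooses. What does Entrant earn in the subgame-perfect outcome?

4

Backward induction with Incumbent moving first.
- E1: Entrant compares -3, -1, 8 and picks Aggressive; Incumbent would get 4.
- E2: Entrant compares 0, 1, 6 and picks Aggressive; Incumbent would get -1.
- E3: Entrant compares -5, 2, 4 and picks Aggressive; Incumbent would get 8.
- E4: Entrant compares 6, 7, -2 and picks Moderate; Incumbent would get -4.
Maximizing over 4, -1, 8, -4, Incumbent chooses E3. Subgame-perfect outcome: (E3, Aggressive) with payoffs (8, 4).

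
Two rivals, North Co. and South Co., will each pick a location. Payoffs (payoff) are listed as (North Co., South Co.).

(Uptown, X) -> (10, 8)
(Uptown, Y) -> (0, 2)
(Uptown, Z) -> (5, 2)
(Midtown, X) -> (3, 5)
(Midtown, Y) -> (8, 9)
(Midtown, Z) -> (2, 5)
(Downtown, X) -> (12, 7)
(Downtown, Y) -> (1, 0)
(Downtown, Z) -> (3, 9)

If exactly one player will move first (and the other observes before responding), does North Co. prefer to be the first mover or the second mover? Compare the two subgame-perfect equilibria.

If North Co. leads: South Co.'s best replies are Uptown→X, Midtown→Y, Downtown→Z; North Co.'s induced payoffs 10, 8, 3; outcome (Uptown, X), payoffs (10, 8).
If South Co. leads: North Co.'s best replies are X→Downtown, Y→Midtown, Z→Uptown; South Co.'s induced payoffs 7, 9, 2; outcome (Midtown, Y), payoffs (8, 9).
North Co. gets 10 moving first and 8 moving second, so North Co. prefers to move first.

first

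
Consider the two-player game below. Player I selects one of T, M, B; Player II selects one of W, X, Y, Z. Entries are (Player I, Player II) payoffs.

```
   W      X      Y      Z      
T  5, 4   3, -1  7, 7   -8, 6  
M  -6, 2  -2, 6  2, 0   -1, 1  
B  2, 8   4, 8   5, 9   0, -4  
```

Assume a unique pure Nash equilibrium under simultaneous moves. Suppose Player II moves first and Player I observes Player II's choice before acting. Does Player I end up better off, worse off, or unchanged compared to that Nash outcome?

worse off

Player I best-responds to each possible Player II move:
- W: Player I compares 5, -6, 2 and picks T; Player II would get 4.
- X: Player I compares 3, -2, 4 and picks B; Player II would get 8.
- Y: Player I compares 7, 2, 5 and picks T; Player II would get 7.
- Z: Player I compares -8, -1, 0 and picks B; Player II would get -4.
Player II's induced payoffs are 4, 8, 7, -4, so Player II commits to X. Subgame-perfect outcome: (B, X) with payoffs (4, 8).
Under simultaneous play:
Player I's best replies: W→T; X→B; Y→T; Z→B.
Player II's best replies: T→Y; M→X; B→Y.
Only (T, Y) has each player best-responding; Nash payoffs (7, 7).
Player I earns 4 sequentially versus 7 at the Nash outcome: worse off.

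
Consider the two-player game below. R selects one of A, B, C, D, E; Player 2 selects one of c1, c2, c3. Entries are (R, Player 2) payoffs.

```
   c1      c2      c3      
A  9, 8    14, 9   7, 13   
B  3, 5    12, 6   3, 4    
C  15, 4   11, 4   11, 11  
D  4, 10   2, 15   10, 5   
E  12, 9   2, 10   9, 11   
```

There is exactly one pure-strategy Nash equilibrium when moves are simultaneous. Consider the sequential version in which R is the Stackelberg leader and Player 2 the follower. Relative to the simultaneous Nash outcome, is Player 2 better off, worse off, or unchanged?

Player 2 best-responds to each possible R move:
- A → Player 2 plays c3 (best of 8, 9, 13); R gets 7.
- B → Player 2 plays c2 (best of 5, 6, 4); R gets 12.
- C → Player 2 plays c3 (best of 4, 4, 11); R gets 11.
- D → Player 2 plays c2 (best of 10, 15, 5); R gets 2.
- E → Player 2 plays c3 (best of 9, 10, 11); R gets 9.
R's induced payoffs are 7, 12, 11, 2, 9, so R commits to B. Subgame-perfect outcome: (B, c2) with payoffs (12, 6).
Now find the simultaneous Nash equilibrium.
R's best replies: c1→C; c2→A; c3→C.
Player 2's best replies: A→c3; B→c2; C→c3; D→c2; E→c3.
The unique mutual best reply is (C, c3), giving (11, 11).
Player 2 earns 6 sequentially versus 11 at the Nash outcome: worse off.

worse off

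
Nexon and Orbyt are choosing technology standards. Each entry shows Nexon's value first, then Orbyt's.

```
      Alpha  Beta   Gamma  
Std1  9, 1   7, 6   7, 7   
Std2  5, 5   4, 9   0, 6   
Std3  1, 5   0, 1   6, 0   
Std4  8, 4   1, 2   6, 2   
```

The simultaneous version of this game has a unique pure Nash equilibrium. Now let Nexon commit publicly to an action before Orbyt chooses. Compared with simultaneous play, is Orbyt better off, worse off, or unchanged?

Backward induction with Nexon moving first.
- Std1: BR = Gamma, leader payoff 7.
- Std2: BR = Beta, leader payoff 4.
- Std3: BR = Alpha, leader payoff 1.
- Std4: BR = Alpha, leader payoff 8.
Nexon's induced payoffs are 7, 4, 1, 8, so Nexon commits to Std4. Subgame-perfect outcome: (Std4, Alpha) with payoffs (8, 4).
Under simultaneous play:
Nexon's best replies: Alpha→Std1; Beta→Std1; Gamma→Std1.
Orbyt's best replies: Std1→Gamma; Std2→Beta; Std3→Alpha; Std4→Alpha.
The unique mutual best reply is (Std1, Gamma), giving (7, 7).
Orbyt earns 4 sequentially versus 7 at the Nash outcome: worse off.

worse off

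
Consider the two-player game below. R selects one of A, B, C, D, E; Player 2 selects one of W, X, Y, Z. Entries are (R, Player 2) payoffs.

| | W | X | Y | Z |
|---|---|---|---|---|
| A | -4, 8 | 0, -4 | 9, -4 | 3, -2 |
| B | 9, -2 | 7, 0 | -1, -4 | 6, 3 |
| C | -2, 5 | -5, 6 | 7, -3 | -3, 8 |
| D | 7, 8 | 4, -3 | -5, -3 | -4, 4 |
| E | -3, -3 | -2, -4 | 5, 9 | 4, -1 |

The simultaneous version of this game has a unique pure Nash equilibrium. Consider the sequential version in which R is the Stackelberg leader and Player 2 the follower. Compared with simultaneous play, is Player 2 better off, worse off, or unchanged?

Player 2 best-responds to each possible R move:
- A → Player 2 plays W (best of 8, -4, -4, -2); R gets -4.
- B → Player 2 plays Z (best of -2, 0, -4, 3); R gets 6.
- C → Player 2 plays Z (best of 5, 6, -3, 8); R gets -3.
- D → Player 2 plays W (best of 8, -3, -3, 4); R gets 7.
- E → Player 2 plays Y (best of -3, -4, 9, -1); R gets 5.
Among -4, 6, -3, 7, 5, the best is 7 at D. Subgame-perfect outcome: (D, W) with payoffs (7, 8).
Under simultaneous play:
R's best replies: W→B; X→B; Y→A; Z→B.
Player 2's best replies: A→W; B→Z; C→Z; D→W; E→Y.
The unique mutual best reply is (B, Z), giving (6, 3).
Player 2 earns 8 sequentially versus 3 at the Nash outcome: better off.

better off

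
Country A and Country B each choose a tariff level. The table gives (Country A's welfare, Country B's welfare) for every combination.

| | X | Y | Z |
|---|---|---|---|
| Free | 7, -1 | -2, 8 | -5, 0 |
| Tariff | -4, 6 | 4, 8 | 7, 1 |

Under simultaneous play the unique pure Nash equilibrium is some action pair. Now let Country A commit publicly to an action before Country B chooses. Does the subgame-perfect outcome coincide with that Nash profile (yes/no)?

yes

Backward induction with Country A moving first.
- Free → Country B plays Y (best of -1, 8, 0); Country A gets -2.
- Tariff → Country B plays Y (best of 6, 8, 1); Country A gets 4.
Maximizing over -2, 4, Country A chooses Tariff. Subgame-perfect outcome: (Tariff, Y) with payoffs (4, 8).
For the simultaneous game, intersect best replies.
Country A's best replies: X→Free; Y→Tariff; Z→Tariff.
Country B's best replies: Free→Y; Tariff→Y.
Only (Tariff, Y) has each player best-responding; Nash payoffs (4, 8).
Sequential outcome (Tariff, Y) coincides with the Nash profile (Tariff, Y).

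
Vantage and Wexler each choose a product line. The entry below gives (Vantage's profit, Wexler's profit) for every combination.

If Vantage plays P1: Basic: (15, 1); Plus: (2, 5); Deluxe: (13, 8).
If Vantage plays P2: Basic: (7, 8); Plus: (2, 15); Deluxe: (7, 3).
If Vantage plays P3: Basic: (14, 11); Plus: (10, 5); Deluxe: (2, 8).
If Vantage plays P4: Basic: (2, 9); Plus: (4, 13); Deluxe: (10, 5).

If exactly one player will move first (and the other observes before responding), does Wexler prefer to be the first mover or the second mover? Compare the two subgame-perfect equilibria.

second

If Vantage leads: Wexler's best replies are P1→Deluxe, P2→Plus, P3→Basic, P4→Plus; Vantage's induced payoffs 13, 2, 14, 4; outcome (P3, Basic), payoffs (14, 11).
If Wexler leads: Vantage's best replies are Basic→P1, Plus→P3, Deluxe→P1; Wexler's induced payoffs 1, 5, 8; outcome (P1, Deluxe), payoffs (13, 8).
Wexler gets 8 moving first and 11 moving second, so Wexler prefers to move second.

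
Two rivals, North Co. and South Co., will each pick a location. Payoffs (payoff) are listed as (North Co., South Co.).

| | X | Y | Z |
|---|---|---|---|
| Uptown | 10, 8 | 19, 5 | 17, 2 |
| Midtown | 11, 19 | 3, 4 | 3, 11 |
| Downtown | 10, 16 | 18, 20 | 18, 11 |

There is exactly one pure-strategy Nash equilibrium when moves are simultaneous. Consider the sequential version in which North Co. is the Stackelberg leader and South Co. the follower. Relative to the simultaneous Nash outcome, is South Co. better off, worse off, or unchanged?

better off

Backward induction with North Co. moving first.
- Uptown: South Co. compares 8, 5, 2 and picks X; North Co. would get 10.
- Midtown: South Co. compares 19, 4, 11 and picks X; North Co. would get 11.
- Downtown: South Co. compares 16, 20, 11 and picks Y; North Co. would get 18.
Among 10, 11, 18, the best is 18 at Downtown. Subgame-perfect outcome: (Downtown, Y) with payoffs (18, 20).
Under simultaneous play:
North Co.'s best replies: X→Midtown; Y→Uptown; Z→Downtown.
South Co.'s best replies: Uptown→X; Midtown→X; Downtown→Y.
The unique mutual best reply is (Midtown, X), giving (11, 19).
South Co. earns 20 sequentially versus 19 at the Nash outcome: better off.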